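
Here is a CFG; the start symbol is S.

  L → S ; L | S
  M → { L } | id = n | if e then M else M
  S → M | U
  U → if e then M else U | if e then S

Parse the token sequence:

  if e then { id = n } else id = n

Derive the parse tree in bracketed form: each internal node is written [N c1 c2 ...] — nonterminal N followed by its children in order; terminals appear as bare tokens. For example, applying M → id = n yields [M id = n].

S
M
if e then M else M
if e then { L } else M
if e then { S } else M
if e then { M } else M
if e then { id = n } else M
if e then { id = n } else id = n

[S [M if e then [M { [L [S [M id = n]]] }] else [M id = n]]]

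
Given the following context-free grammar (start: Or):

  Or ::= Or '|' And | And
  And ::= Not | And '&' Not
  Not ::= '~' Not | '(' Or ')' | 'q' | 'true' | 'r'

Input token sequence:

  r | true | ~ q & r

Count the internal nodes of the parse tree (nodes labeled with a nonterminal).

[Or [Or [Or [And [Not r]]] | [And [Not true]]] | [And [And [Not ~ [Not q]]] & [Not r]]]

12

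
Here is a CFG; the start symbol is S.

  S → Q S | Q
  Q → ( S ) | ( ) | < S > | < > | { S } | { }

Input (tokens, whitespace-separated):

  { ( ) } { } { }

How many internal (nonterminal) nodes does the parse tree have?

[S [Q { [S [Q ( )]] }] [S [Q { }] [S [Q { }]]]]

8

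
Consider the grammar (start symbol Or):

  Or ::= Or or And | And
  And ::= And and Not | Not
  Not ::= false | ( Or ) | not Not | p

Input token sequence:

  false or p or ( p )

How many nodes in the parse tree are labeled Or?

[Or [Or [Or [And [Not false]]] or [And [Not p]]] or [And [Not ( [Or [And [Not p]]] )]]]

4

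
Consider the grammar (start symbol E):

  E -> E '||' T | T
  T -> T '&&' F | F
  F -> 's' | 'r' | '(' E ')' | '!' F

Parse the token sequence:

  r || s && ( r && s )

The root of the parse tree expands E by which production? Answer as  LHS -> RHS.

E -> E '||' T

[E [E [T [F r]]] || [T [T [F s]] && [F ( [E [T [T [F r]] && [F s]]] )]]]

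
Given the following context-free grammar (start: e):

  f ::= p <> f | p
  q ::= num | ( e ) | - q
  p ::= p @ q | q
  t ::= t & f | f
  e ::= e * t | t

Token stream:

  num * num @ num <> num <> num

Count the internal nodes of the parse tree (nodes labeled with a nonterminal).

[e [e [t [f [p [q num]]]]] * [t [f [p [p [q num]] @ [q num]] <> [f [p [q num]] <> [f [p [q num]]]]]]]

18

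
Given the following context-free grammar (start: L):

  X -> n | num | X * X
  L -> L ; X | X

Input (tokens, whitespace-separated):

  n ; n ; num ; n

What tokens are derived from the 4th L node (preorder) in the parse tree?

[L [L [L [L [X n]] ; [X n]] ; [X num]] ; [X n]]

n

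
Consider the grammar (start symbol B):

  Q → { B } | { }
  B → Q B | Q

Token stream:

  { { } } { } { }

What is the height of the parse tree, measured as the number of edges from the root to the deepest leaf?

[B [Q { [B [Q { }]] }] [B [Q { }] [B [Q { }]]]]

4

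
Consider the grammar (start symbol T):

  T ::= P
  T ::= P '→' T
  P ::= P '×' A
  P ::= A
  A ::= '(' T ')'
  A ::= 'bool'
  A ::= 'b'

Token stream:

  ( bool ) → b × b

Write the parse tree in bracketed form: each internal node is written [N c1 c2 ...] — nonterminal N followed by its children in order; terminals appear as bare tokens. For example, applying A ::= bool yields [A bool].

T
P → T
A → T
( T ) → T
( P ) → T
( A ) → T
( bool ) → T
( bool ) → P
( bool ) → P × A
( bool ) → A × A
( bool ) → b × A
( bool ) → b × b

[T [P [A ( [T [P [A bool]]] )]] → [T [P [P [A b]] × [A b]]]]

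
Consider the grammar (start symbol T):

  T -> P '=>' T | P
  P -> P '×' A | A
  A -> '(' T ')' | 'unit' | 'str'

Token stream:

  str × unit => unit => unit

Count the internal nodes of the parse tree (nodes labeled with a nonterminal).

11

[T [P [P [A str]] × [A unit]] => [T [P [A unit]] => [T [P [A unit]]]]]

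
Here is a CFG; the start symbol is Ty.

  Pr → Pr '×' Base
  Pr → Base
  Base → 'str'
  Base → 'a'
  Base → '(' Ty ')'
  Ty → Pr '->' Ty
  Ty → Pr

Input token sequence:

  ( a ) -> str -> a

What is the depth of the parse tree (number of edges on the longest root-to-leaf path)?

6

[Ty [Pr [Base ( [Ty [Pr [Base a]]] )]] -> [Ty [Pr [Base str]] -> [Ty [Pr [Base a]]]]]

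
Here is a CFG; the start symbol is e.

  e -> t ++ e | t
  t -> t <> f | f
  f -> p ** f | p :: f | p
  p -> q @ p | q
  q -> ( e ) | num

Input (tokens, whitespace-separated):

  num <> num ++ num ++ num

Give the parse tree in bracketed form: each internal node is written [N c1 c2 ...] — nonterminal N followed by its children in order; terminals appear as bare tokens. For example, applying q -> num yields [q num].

[e [t [t [f [p [q num]]]] <> [f [p [q num]]]] ++ [e [t [f [p [q num]]]] ++ [e [t [f [p [q num]]]]]]]

e
t ++ e
t <> f ++ e
f <> f ++ e
p <> f ++ e
q <> f ++ e
num <> f ++ e
num <> p ++ e
num <> q ++ e
num <> num ++ e
num <> num ++ t ++ e
num <> num ++ f ++ e
num <> num ++ p ++ e
num <> num ++ q ++ e
num <> num ++ num ++ e
num <> num ++ num ++ t
num <> num ++ num ++ f
num <> num ++ num ++ p
num <> num ++ num ++ q
num <> num ++ num ++ num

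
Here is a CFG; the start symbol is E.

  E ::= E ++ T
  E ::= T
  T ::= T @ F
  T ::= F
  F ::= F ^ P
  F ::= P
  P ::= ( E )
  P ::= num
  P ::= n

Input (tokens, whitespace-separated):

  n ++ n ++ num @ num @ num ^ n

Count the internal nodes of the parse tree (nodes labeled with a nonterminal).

[E [E [E [T [F [P n]]]] ++ [T [F [P n]]]] ++ [T [T [T [F [P num]]] @ [F [P num]]] @ [F [F [P num]] ^ [P n]]]]

20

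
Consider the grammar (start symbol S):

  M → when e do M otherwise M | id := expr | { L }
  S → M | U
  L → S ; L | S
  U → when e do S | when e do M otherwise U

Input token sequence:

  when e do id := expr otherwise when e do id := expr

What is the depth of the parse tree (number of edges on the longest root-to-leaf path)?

5

[S [U when e do [M id := expr] otherwise [U when e do [S [M id := expr]]]]]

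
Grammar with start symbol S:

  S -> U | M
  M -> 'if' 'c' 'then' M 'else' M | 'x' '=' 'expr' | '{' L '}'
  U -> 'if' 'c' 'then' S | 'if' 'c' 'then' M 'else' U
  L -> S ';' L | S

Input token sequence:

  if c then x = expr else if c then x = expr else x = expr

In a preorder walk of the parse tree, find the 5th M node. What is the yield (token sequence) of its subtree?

[S [M if c then [M x = expr] else [M if c then [M x = expr] else [M x = expr]]]]

x = expr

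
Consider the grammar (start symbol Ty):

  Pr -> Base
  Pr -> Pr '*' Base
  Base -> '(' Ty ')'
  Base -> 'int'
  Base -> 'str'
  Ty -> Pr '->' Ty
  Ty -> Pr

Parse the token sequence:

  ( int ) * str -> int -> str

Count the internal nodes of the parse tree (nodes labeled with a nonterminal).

14

[Ty [Pr [Pr [Base ( [Ty [Pr [Base int]]] )]] * [Base str]] -> [Ty [Pr [Base int]] -> [Ty [Pr [Base str]]]]]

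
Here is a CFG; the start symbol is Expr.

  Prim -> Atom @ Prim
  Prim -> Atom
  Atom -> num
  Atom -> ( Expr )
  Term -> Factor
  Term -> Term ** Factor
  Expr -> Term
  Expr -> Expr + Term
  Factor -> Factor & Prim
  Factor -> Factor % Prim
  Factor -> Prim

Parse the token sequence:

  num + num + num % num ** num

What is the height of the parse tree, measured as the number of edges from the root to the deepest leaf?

7

[Expr [Expr [Expr [Term [Factor [Prim [Atom num]]]]] + [Term [Factor [Prim [Atom num]]]]] + [Term [Term [Factor [Factor [Prim [Atom num]]] % [Prim [Atom num]]]] ** [Factor [Prim [Atom num]]]]]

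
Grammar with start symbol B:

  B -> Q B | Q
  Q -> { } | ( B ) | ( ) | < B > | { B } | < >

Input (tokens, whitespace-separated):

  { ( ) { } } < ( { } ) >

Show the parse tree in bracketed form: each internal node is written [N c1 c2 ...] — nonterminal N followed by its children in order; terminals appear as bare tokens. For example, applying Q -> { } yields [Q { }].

B
Q B
{ B } B
{ Q B } B
{ ( ) B } B
{ ( ) Q } B
{ ( ) { } } B
{ ( ) { } } Q
{ ( ) { } } < B >
{ ( ) { } } < Q >
{ ( ) { } } < ( B ) >
{ ( ) { } } < ( Q ) >
{ ( ) { } } < ( { } ) >

[B [Q { [B [Q ( )] [B [Q { }]]] }] [B [Q < [B [Q ( [B [Q { }]] )]] >]]]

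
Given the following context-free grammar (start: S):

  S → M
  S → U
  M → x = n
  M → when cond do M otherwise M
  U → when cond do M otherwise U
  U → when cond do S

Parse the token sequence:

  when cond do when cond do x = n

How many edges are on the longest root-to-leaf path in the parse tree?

6

[S [U when cond do [S [U when cond do [S [M x = n]]]]]]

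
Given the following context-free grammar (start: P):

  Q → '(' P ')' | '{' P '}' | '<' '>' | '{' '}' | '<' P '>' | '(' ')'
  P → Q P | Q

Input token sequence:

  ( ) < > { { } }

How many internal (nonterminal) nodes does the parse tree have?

8

[P [Q ( )] [P [Q < >] [P [Q { [P [Q { }]] }]]]]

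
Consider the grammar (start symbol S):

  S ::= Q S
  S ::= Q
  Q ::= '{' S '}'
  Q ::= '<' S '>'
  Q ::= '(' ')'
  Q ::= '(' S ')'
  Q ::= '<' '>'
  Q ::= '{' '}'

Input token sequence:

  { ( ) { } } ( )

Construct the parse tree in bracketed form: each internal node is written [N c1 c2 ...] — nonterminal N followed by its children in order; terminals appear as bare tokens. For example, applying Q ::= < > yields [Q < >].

[S [Q { [S [Q ( )] [S [Q { }]]] }] [S [Q ( )]]]

S
Q S
{ S } S
{ Q S } S
{ ( ) S } S
{ ( ) Q } S
{ ( ) { } } S
{ ( ) { } } Q
{ ( ) { } } ( )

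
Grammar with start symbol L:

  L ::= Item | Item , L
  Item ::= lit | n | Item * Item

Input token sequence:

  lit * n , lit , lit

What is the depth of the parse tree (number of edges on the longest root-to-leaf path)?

4

[L [Item [Item lit] * [Item n]] , [L [Item lit] , [L [Item lit]]]]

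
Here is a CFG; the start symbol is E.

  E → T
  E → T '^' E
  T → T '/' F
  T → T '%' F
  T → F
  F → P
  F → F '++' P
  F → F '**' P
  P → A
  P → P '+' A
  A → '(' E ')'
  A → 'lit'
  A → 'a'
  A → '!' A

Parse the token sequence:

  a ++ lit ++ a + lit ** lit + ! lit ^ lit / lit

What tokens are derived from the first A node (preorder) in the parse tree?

a

[E [T [F [F [F [F [P [A a]]] ++ [P [A lit]]] ++ [P [P [A a]] + [A lit]]] ** [P [P [A lit]] + [A ! [A lit]]]]] ^ [E [T [T [F [P [A lit]]]] / [F [P [A lit]]]]]]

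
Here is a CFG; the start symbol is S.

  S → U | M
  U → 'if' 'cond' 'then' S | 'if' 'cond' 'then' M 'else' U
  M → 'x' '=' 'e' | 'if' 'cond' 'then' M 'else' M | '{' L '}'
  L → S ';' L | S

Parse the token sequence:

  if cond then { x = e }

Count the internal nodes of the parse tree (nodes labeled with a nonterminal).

[S [U if cond then [S [M { [L [S [M x = e]]] }]]]]

7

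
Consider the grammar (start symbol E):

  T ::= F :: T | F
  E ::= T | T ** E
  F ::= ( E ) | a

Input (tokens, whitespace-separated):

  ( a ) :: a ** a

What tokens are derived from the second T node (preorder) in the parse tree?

[E [T [F ( [E [T [F a]]] )] :: [T [F a]]] ** [E [T [F a]]]]

a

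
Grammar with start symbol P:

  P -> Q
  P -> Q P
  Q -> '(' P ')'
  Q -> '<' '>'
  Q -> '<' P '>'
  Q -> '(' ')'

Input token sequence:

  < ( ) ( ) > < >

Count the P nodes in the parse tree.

4

[P [Q < [P [Q ( )] [P [Q ( )]]] >] [P [Q < >]]]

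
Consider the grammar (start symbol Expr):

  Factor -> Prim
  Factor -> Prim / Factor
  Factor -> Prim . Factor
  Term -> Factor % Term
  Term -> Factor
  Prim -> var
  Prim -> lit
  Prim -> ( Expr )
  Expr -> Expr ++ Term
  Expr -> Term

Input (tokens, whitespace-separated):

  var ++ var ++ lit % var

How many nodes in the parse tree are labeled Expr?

[Expr [Expr [Expr [Term [Factor [Prim var]]]] ++ [Term [Factor [Prim var]]]] ++ [Term [Factor [Prim lit]] % [Term [Factor [Prim var]]]]]

3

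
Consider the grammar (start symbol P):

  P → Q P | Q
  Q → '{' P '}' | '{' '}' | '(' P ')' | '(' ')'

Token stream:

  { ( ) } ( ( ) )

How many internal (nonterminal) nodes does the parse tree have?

[P [Q { [P [Q ( )]] }] [P [Q ( [P [Q ( )]] )]]]

8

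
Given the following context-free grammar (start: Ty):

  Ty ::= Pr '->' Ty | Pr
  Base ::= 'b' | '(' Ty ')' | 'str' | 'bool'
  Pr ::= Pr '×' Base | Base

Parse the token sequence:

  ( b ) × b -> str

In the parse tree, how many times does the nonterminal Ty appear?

3

[Ty [Pr [Pr [Base ( [Ty [Pr [Base b]]] )]] × [Base b]] -> [Ty [Pr [Base str]]]]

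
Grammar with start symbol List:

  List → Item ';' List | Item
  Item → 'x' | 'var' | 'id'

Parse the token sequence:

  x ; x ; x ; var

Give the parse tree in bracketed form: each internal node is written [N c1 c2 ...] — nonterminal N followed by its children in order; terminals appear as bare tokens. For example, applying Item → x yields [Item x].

List
Item ; List
x ; List
x ; Item ; List
x ; x ; List
x ; x ; Item ; List
x ; x ; x ; List
x ; x ; x ; Item
x ; x ; x ; var

[List [Item x] ; [List [Item x] ; [List [Item x] ; [List [Item var]]]]]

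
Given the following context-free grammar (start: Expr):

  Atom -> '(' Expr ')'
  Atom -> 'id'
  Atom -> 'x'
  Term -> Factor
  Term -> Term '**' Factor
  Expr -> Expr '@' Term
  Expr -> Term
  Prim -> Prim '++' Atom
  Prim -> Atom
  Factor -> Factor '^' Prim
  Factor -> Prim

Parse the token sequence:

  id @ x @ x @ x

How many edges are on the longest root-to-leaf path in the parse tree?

[Expr [Expr [Expr [Expr [Term [Factor [Prim [Atom id]]]]] @ [Term [Factor [Prim [Atom x]]]]] @ [Term [Factor [Prim [Atom x]]]]] @ [Term [Factor [Prim [Atom x]]]]]

8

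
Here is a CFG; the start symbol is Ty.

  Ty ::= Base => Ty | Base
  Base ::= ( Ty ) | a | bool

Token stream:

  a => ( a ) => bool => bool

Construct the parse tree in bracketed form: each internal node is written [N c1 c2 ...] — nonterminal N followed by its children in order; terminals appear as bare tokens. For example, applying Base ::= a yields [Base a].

Ty
Base => Ty
a => Ty
a => Base => Ty
a => ( Ty ) => Ty
a => ( Base ) => Ty
a => ( a ) => Ty
a => ( a ) => Base => Ty
a => ( a ) => bool => Ty
a => ( a ) => bool => Base
a => ( a ) => bool => bool

[Ty [Base a] => [Ty [Base ( [Ty [Base a]] )] => [Ty [Base bool] => [Ty [Base bool]]]]]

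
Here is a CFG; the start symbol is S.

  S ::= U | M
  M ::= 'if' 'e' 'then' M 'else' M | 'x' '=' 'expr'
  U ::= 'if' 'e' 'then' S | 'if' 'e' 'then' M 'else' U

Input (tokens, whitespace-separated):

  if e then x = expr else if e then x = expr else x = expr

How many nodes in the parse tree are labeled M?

5

[S [M if e then [M x = expr] else [M if e then [M x = expr] else [M x = expr]]]]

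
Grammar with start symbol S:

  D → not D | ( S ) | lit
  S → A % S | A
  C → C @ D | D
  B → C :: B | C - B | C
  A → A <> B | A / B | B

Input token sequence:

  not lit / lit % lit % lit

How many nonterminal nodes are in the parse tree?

[S [A [A [B [C [D not [D lit]]]]] / [B [C [D lit]]]] % [S [A [B [C [D lit]]]] % [S [A [B [C [D lit]]]]]]]

20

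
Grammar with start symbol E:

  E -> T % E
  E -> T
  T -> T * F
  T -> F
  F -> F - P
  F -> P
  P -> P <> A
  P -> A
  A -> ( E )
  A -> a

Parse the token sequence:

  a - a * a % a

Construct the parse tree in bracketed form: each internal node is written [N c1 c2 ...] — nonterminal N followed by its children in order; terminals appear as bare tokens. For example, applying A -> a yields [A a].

[E [T [T [F [F [P [A a]]] - [P [A a]]]] * [F [P [A a]]]] % [E [T [F [P [A a]]]]]]

E
T % E
T * F % E
F * F % E
F - P * F % E
P - P * F % E
A - P * F % E
a - P * F % E
a - A * F % E
a - a * F % E
a - a * P % E
a - a * A % E
a - a * a % E
a - a * a % T
a - a * a % F
a - a * a % P
a - a * a % A
a - a * a % a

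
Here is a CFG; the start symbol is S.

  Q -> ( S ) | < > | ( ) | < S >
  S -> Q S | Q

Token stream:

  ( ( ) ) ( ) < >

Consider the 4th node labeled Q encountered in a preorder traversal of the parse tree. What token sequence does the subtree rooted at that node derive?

< >

[S [Q ( [S [Q ( )]] )] [S [Q ( )] [S [Q < >]]]]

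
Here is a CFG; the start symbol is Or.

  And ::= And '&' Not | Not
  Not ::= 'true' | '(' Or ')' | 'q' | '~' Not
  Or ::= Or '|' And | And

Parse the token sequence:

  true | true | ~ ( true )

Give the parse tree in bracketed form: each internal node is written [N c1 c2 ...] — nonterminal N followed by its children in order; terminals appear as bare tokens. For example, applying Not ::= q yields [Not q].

[Or [Or [Or [And [Not true]]] | [And [Not true]]] | [And [Not ~ [Not ( [Or [And [Not true]]] )]]]]

Or
Or | And
Or | And | And
And | And | And
Not | And | And
true | And | And
true | Not | And
true | true | And
true | true | Not
true | true | ~ Not
true | true | ~ ( Or )
true | true | ~ ( And )
true | true | ~ ( Not )
true | true | ~ ( true )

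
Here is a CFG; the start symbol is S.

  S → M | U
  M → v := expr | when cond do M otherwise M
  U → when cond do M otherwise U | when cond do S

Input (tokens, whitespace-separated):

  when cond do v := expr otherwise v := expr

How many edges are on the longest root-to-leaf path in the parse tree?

3

[S [M when cond do [M v := expr] otherwise [M v := expr]]]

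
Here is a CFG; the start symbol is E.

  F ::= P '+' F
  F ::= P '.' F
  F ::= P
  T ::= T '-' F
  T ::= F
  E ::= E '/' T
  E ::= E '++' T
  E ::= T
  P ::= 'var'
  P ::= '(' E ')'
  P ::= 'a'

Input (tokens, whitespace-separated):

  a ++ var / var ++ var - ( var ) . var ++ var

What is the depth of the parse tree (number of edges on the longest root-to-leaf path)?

9

[E [E [E [E [E [T [F [P a]]]] ++ [T [F [P var]]]] / [T [F [P var]]]] ++ [T [T [F [P var]]] - [F [P ( [E [T [F [P var]]]] )] . [F [P var]]]]] ++ [T [F [P var]]]]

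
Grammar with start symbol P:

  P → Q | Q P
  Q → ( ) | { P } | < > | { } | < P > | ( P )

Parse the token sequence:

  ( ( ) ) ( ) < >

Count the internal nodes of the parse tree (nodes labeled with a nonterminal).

8

[P [Q ( [P [Q ( )]] )] [P [Q ( )] [P [Q < >]]]]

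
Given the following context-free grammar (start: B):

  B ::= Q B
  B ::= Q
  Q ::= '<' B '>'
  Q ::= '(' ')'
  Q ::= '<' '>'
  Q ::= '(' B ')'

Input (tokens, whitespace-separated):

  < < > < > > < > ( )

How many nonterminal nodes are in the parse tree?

[B [Q < [B [Q < >] [B [Q < >]]] >] [B [Q < >] [B [Q ( )]]]]

10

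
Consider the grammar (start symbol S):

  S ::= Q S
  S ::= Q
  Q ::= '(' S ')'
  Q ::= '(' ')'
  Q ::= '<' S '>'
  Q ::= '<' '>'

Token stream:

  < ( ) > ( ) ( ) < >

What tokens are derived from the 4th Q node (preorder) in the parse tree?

( )

[S [Q < [S [Q ( )]] >] [S [Q ( )] [S [Q ( )] [S [Q < >]]]]]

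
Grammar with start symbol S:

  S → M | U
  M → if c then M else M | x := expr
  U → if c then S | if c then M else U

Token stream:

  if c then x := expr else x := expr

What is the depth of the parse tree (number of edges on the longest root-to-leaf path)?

[S [M if c then [M x := expr] else [M x := expr]]]

3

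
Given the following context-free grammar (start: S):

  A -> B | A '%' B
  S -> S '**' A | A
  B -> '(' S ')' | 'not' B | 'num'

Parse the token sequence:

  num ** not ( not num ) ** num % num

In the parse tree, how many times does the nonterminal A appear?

[S [S [S [A [B num]]] ** [A [B not [B ( [S [A [B not [B num]]]] )]]]] ** [A [A [B num]] % [B num]]]

5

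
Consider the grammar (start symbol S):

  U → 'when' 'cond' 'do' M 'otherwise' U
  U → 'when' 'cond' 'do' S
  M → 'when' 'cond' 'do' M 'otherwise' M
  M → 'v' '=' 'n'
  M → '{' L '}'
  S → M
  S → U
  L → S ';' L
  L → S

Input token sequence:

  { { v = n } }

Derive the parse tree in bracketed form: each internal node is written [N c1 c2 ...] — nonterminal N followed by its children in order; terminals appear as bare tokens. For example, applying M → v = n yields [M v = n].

[S [M { [L [S [M { [L [S [M v = n]]] }]]] }]]

S
M
{ L }
{ S }
{ M }
{ { L } }
{ { S } }
{ { M } }
{ { v = n } }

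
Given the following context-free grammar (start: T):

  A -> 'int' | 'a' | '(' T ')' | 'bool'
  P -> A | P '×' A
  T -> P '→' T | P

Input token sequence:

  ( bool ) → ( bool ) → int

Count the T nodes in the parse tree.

[T [P [A ( [T [P [A bool]]] )]] → [T [P [A ( [T [P [A bool]]] )]] → [T [P [A int]]]]]

5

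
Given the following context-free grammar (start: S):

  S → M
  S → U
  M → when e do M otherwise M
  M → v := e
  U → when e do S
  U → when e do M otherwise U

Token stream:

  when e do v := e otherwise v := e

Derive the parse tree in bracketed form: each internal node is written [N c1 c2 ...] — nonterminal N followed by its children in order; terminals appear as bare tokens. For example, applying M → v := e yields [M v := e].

[S [M when e do [M v := e] otherwise [M v := e]]]

S
M
when e do M otherwise M
when e do v := e otherwise M
when e do v := e otherwise v := e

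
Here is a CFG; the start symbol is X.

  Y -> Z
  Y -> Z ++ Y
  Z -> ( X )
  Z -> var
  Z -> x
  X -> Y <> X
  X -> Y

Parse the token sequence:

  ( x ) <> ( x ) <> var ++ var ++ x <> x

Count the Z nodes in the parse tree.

[X [Y [Z ( [X [Y [Z x]]] )]] <> [X [Y [Z ( [X [Y [Z x]]] )]] <> [X [Y [Z var] ++ [Y [Z var] ++ [Y [Z x]]]] <> [X [Y [Z x]]]]]]

8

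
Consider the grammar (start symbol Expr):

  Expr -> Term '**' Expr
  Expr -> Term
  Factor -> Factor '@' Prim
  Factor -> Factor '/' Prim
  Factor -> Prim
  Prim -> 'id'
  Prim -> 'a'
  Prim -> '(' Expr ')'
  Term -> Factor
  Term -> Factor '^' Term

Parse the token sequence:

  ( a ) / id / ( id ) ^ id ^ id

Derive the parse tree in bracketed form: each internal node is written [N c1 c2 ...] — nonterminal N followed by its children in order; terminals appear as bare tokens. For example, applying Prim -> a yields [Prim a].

Expr
Term
Factor ^ Term
Factor / Prim ^ Term
Factor / Prim / Prim ^ Term
Prim / Prim / Prim ^ Term
( Expr ) / Prim / Prim ^ Term
( Term ) / Prim / Prim ^ Term
( Factor ) / Prim / Prim ^ Term
( Prim ) / Prim / Prim ^ Term
( a ) / Prim / Prim ^ Term
( a ) / id / Prim ^ Term
( a ) / id / ( Expr ) ^ Term
( a ) / id / ( Term ) ^ Term
( a ) / id / ( Factor ) ^ Term
( a ) / id / ( Prim ) ^ Term
( a ) / id / ( id ) ^ Term
( a ) / id / ( id ) ^ Factor ^ Term
( a ) / id / ( id ) ^ Prim ^ Term
( a ) / id / ( id ) ^ id ^ Term
( a ) / id / ( id ) ^ id ^ Factor
( a ) / id / ( id ) ^ id ^ Prim
( a ) / id / ( id ) ^ id ^ id

[Expr [Term [Factor [Factor [Factor [Prim ( [Expr [Term [Factor [Prim a]]]] )]] / [Prim id]] / [Prim ( [Expr [Term [Factor [Prim id]]]] )]] ^ [Term [Factor [Prim id]] ^ [Term [Factor [Prim id]]]]]]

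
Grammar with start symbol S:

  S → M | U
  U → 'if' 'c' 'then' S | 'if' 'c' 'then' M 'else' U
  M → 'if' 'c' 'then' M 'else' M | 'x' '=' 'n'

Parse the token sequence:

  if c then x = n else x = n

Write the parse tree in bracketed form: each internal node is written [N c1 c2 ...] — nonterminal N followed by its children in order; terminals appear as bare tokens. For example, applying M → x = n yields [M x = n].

S
M
if c then M else M
if c then x = n else M
if c then x = n else x = n

[S [M if c then [M x = n] else [M x = n]]]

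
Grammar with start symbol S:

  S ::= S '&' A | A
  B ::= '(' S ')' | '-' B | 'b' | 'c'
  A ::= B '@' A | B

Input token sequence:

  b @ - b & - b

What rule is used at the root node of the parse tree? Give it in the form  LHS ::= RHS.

S ::= S '&' A

[S [S [A [B b] @ [A [B - [B b]]]]] & [A [B - [B b]]]]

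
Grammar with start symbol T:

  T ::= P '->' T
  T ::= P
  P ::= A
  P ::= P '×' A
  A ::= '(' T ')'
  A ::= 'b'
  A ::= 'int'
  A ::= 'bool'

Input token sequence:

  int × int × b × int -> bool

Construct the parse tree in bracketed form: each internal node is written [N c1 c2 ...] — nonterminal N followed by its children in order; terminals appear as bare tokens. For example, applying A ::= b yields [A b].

[T [P [P [P [P [A int]] × [A int]] × [A b]] × [A int]] -> [T [P [A bool]]]]

T
P -> T
P × A -> T
P × A × A -> T
P × A × A × A -> T
A × A × A × A -> T
int × A × A × A -> T
int × int × A × A -> T
int × int × b × A -> T
int × int × b × int -> T
int × int × b × int -> P
int × int × b × int -> A
int × int × b × int -> bool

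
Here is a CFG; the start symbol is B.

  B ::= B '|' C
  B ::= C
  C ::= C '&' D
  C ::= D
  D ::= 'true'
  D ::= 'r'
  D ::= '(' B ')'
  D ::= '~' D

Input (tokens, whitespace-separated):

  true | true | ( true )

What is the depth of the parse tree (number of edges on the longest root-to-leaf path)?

6

[B [B [B [C [D true]]] | [C [D true]]] | [C [D ( [B [C [D true]]] )]]]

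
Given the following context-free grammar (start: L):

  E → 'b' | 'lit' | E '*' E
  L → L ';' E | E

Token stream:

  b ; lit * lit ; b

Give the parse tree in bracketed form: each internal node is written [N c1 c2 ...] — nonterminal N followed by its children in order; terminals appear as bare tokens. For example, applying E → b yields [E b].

[L [L [L [E b]] ; [E [E lit] * [E lit]]] ; [E b]]

L
L ; E
L ; E ; E
E ; E ; E
b ; E ; E
b ; E * E ; E
b ; lit * E ; E
b ; lit * lit ; E
b ; lit * lit ; b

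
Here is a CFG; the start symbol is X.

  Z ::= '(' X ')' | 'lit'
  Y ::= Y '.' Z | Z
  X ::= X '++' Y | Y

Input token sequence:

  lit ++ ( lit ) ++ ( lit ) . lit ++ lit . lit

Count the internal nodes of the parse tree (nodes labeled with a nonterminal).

22

[X [X [X [X [Y [Z lit]]] ++ [Y [Z ( [X [Y [Z lit]]] )]]] ++ [Y [Y [Z ( [X [Y [Z lit]]] )]] . [Z lit]]] ++ [Y [Y [Z lit]] . [Z lit]]]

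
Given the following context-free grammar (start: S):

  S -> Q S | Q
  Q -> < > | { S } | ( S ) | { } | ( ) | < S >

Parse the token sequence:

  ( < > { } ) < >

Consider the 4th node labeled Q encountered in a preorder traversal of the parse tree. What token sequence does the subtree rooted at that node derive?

< >

[S [Q ( [S [Q < >] [S [Q { }]]] )] [S [Q < >]]]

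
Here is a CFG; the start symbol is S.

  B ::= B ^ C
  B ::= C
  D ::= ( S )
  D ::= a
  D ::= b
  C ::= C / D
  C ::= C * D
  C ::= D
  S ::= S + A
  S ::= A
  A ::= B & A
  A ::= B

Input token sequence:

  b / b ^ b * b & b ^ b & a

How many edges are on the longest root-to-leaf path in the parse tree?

7

[S [A [B [B [C [C [D b]] / [D b]]] ^ [C [C [D b]] * [D b]]] & [A [B [B [C [D b]]] ^ [C [D b]]] & [A [B [C [D a]]]]]]]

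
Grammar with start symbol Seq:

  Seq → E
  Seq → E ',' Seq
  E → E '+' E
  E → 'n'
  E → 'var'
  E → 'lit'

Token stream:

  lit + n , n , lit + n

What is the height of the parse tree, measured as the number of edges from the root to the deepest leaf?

[Seq [E [E lit] + [E n]] , [Seq [E n] , [Seq [E [E lit] + [E n]]]]]

5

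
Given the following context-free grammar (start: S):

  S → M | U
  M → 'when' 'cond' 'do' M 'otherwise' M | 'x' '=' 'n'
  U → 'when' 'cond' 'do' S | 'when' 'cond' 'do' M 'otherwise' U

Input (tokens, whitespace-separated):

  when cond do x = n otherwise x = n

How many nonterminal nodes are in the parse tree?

[S [M when cond do [M x = n] otherwise [M x = n]]]

4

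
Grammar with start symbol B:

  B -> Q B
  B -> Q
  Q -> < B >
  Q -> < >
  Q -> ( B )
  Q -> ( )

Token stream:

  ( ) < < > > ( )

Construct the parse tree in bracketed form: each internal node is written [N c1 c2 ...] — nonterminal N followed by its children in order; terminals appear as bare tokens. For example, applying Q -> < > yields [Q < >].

[B [Q ( )] [B [Q < [B [Q < >]] >] [B [Q ( )]]]]

B
Q B
( ) B
( ) Q B
( ) < B > B
( ) < Q > B
( ) < < > > B
( ) < < > > Q
( ) < < > > ( )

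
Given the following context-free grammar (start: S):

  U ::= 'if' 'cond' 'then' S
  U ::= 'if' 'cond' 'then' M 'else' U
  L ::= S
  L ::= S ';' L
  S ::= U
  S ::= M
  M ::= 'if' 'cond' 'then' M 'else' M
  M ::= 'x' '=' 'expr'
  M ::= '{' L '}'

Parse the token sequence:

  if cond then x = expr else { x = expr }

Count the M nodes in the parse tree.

[S [M if cond then [M x = expr] else [M { [L [S [M x = expr]]] }]]]

4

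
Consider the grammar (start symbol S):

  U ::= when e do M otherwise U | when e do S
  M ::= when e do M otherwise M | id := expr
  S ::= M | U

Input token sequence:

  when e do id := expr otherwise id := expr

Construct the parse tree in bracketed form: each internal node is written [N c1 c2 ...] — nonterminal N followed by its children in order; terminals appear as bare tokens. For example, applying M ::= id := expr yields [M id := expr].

[S [M when e do [M id := expr] otherwise [M id := expr]]]

S
M
when e do M otherwise M
when e do id := expr otherwise M
when e do id := expr otherwise id := expr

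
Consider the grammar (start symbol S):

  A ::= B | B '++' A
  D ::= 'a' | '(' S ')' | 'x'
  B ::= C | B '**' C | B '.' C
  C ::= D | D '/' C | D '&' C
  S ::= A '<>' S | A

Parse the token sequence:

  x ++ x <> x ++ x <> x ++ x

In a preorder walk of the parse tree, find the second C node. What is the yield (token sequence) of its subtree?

x

[S [A [B [C [D x]]] ++ [A [B [C [D x]]]]] <> [S [A [B [C [D x]]] ++ [A [B [C [D x]]]]] <> [S [A [B [C [D x]]] ++ [A [B [C [D x]]]]]]]]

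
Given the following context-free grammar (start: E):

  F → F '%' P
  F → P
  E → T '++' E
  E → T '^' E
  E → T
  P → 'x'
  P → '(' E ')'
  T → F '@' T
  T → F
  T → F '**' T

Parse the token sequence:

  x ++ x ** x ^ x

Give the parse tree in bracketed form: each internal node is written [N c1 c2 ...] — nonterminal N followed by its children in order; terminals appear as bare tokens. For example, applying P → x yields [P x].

[E [T [F [P x]]] ++ [E [T [F [P x]] ** [T [F [P x]]]] ^ [E [T [F [P x]]]]]]

E
T ++ E
F ++ E
P ++ E
x ++ E
x ++ T ^ E
x ++ F ** T ^ E
x ++ P ** T ^ E
x ++ x ** T ^ E
x ++ x ** F ^ E
x ++ x ** P ^ E
x ++ x ** x ^ E
x ++ x ** x ^ T
x ++ x ** x ^ F
x ++ x ** x ^ P
x ++ x ** x ^ x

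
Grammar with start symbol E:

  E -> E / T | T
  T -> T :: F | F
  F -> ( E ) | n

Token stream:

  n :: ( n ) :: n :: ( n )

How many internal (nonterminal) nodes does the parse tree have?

[E [T [T [T [T [F n]] :: [F ( [E [T [F n]]] )]] :: [F n]] :: [F ( [E [T [F n]]] )]]]

15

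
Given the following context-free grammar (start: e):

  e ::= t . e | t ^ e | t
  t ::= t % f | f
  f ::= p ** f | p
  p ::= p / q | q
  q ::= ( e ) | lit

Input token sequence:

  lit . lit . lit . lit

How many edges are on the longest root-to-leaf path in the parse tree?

8

[e [t [f [p [q lit]]]] . [e [t [f [p [q lit]]]] . [e [t [f [p [q lit]]]] . [e [t [f [p [q lit]]]]]]]]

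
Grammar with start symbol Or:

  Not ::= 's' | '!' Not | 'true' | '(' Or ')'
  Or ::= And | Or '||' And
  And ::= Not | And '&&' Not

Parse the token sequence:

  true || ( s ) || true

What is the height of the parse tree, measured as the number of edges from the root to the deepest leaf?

[Or [Or [Or [And [Not true]]] || [And [Not ( [Or [And [Not s]]] )]]] || [And [Not true]]]

7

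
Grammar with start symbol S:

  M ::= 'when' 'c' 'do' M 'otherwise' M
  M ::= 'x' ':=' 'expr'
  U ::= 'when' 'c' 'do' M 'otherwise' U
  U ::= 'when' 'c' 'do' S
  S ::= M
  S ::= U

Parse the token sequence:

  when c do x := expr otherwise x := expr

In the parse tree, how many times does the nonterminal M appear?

[S [M when c do [M x := expr] otherwise [M x := expr]]]

3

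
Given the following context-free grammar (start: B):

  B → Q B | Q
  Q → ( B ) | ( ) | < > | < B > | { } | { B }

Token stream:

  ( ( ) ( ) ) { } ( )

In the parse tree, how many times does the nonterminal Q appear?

[B [Q ( [B [Q ( )] [B [Q ( )]]] )] [B [Q { }] [B [Q ( )]]]]

5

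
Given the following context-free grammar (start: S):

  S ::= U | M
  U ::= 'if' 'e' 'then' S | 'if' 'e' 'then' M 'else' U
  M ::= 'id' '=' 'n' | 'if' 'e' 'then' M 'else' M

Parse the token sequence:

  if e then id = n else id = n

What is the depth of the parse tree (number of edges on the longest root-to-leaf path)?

[S [M if e then [M id = n] else [M id = n]]]

3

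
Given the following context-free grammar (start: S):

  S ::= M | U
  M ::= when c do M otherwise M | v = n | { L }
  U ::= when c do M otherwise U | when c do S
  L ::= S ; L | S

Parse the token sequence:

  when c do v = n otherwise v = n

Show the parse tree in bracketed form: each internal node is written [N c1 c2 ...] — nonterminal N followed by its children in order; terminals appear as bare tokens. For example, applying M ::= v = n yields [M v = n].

[S [M when c do [M v = n] otherwise [M v = n]]]

S
M
when c do M otherwise M
when c do v = n otherwise M
when c do v = n otherwise v = n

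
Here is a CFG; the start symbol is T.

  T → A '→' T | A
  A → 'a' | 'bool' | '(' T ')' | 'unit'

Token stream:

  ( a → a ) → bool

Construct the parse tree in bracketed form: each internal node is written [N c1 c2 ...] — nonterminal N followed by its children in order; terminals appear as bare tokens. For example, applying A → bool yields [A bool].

[T [A ( [T [A a] → [T [A a]]] )] → [T [A bool]]]

T
A → T
( T ) → T
( A → T ) → T
( a → T ) → T
( a → A ) → T
( a → a ) → T
( a → a ) → A
( a → a ) → bool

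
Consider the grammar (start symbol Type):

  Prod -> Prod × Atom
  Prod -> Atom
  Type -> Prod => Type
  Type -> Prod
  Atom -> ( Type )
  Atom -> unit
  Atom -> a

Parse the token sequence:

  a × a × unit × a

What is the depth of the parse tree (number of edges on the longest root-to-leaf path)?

6

[Type [Prod [Prod [Prod [Prod [Atom a]] × [Atom a]] × [Atom unit]] × [Atom a]]]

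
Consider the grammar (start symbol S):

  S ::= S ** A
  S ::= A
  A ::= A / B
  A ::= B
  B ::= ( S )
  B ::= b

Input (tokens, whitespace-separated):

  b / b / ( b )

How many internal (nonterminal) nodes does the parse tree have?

10

[S [A [A [A [B b]] / [B b]] / [B ( [S [A [B b]]] )]]]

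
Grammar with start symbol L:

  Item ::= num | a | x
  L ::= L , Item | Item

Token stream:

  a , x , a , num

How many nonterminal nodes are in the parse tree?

8

[L [L [L [L [Item a]] , [Item x]] , [Item a]] , [Item num]]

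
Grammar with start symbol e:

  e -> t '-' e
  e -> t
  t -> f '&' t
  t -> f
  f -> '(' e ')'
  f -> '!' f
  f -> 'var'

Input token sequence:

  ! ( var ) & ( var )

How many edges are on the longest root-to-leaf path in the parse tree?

[e [t [f ! [f ( [e [t [f var]]] )]] & [t [f ( [e [t [f var]]] )]]]]

7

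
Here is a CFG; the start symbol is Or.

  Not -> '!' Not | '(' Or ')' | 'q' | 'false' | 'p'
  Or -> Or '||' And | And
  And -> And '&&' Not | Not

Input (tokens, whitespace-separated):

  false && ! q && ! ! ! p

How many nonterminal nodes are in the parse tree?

11

[Or [And [And [And [Not false]] && [Not ! [Not q]]] && [Not ! [Not ! [Not ! [Not p]]]]]]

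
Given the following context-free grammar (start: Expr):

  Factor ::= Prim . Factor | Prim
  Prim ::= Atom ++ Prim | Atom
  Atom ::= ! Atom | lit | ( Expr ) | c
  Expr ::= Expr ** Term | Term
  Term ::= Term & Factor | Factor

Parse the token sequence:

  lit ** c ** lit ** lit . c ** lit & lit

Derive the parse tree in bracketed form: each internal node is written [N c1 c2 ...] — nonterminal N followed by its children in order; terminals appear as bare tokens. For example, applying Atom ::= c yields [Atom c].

[Expr [Expr [Expr [Expr [Expr [Term [Factor [Prim [Atom lit]]]]] ** [Term [Factor [Prim [Atom c]]]]] ** [Term [Factor [Prim [Atom lit]]]]] ** [Term [Factor [Prim [Atom lit]] . [Factor [Prim [Atom c]]]]]] ** [Term [Term [Factor [Prim [Atom lit]]]] & [Factor [Prim [Atom lit]]]]]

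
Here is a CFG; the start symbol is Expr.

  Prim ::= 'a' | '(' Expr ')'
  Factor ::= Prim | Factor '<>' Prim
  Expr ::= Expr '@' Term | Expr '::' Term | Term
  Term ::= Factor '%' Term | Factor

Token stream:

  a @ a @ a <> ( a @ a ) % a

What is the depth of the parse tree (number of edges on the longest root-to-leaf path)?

[Expr [Expr [Expr [Term [Factor [Prim a]]]] @ [Term [Factor [Prim a]]]] @ [Term [Factor [Factor [Prim a]] <> [Prim ( [Expr [Expr [Term [Factor [Prim a]]]] @ [Term [Factor [Prim a]]]] )]] % [Term [Factor [Prim a]]]]]

9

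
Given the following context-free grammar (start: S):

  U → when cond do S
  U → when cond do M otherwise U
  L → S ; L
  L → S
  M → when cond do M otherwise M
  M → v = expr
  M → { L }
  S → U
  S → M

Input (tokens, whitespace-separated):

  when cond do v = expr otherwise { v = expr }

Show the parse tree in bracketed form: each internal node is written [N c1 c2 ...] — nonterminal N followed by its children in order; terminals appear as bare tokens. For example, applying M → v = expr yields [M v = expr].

S
M
when cond do M otherwise M
when cond do v = expr otherwise M
when cond do v = expr otherwise { L }
when cond do v = expr otherwise { S }
when cond do v = expr otherwise { M }
when cond do v = expr otherwise { v = expr }

[S [M when cond do [M v = expr] otherwise [M { [L [S [M v = expr]]] }]]]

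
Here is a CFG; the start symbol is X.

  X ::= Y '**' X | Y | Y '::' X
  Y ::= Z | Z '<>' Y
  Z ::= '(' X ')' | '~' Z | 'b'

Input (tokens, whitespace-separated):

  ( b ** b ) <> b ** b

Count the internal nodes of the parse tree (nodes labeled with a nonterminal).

[X [Y [Z ( [X [Y [Z b]] ** [X [Y [Z b]]]] )] <> [Y [Z b]]] ** [X [Y [Z b]]]]

14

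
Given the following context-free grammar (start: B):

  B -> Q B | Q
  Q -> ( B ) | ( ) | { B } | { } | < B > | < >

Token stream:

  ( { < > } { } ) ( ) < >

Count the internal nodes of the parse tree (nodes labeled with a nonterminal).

12

[B [Q ( [B [Q { [B [Q < >]] }] [B [Q { }]]] )] [B [Q ( )] [B [Q < >]]]]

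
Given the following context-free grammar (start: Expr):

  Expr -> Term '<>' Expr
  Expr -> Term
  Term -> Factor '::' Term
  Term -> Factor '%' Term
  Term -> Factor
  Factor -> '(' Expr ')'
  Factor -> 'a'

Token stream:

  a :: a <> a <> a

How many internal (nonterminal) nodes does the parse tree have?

[Expr [Term [Factor a] :: [Term [Factor a]]] <> [Expr [Term [Factor a]] <> [Expr [Term [Factor a]]]]]

11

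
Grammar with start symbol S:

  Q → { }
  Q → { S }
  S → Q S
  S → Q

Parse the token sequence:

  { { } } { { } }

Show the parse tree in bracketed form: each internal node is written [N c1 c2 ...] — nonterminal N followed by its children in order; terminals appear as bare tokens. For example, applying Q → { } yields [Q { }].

[S [Q { [S [Q { }]] }] [S [Q { [S [Q { }]] }]]]

S
Q S
{ S } S
{ Q } S
{ { } } S
{ { } } Q
{ { } } { S }
{ { } } { Q }
{ { } } { { } }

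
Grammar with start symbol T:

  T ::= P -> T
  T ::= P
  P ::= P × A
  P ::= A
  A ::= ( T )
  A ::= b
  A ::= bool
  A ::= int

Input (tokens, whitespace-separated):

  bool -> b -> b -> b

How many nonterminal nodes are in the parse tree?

12

[T [P [A bool]] -> [T [P [A b]] -> [T [P [A b]] -> [T [P [A b]]]]]]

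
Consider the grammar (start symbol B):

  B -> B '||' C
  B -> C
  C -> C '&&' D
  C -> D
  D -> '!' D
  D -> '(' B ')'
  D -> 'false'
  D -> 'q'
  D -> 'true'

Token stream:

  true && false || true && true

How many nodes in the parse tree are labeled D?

4

[B [B [C [C [D true]] && [D false]]] || [C [C [D true]] && [D true]]]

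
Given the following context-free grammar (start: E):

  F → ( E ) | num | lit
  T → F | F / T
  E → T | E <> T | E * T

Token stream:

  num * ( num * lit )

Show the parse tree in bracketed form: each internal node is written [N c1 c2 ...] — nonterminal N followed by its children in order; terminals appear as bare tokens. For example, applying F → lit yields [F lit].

E
E * T
T * T
F * T
num * T
num * F
num * ( E )
num * ( E * T )
num * ( T * T )
num * ( F * T )
num * ( num * T )
num * ( num * F )
num * ( num * lit )

[E [E [T [F num]]] * [T [F ( [E [E [T [F num]]] * [T [F lit]]] )]]]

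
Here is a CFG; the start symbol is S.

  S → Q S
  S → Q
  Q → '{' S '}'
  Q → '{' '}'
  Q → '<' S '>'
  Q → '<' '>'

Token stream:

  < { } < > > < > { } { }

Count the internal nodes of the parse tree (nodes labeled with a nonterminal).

12

[S [Q < [S [Q { }] [S [Q < >]]] >] [S [Q < >] [S [Q { }] [S [Q { }]]]]]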